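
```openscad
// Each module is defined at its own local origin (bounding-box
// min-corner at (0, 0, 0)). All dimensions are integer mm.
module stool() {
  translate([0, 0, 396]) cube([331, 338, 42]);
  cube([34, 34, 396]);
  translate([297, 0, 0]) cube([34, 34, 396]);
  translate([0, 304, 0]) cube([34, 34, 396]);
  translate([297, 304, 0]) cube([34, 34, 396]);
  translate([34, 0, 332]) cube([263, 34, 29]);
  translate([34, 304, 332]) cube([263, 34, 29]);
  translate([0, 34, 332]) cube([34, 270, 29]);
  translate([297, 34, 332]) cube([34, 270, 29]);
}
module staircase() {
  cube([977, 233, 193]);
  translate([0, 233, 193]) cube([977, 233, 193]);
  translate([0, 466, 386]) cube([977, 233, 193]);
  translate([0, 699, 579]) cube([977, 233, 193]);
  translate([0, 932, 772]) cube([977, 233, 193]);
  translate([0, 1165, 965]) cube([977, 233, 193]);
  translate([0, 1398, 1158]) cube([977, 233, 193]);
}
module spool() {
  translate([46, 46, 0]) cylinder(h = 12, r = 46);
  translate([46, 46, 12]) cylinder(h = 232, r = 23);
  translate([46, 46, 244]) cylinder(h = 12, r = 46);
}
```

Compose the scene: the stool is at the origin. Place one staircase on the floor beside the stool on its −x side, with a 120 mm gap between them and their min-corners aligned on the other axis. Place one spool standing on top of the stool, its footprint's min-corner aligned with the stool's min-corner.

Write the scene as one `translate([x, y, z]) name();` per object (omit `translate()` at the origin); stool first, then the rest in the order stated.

stool();
translate([-1097, 0, 0]) staircase();
translate([0, 0, 438]) spool();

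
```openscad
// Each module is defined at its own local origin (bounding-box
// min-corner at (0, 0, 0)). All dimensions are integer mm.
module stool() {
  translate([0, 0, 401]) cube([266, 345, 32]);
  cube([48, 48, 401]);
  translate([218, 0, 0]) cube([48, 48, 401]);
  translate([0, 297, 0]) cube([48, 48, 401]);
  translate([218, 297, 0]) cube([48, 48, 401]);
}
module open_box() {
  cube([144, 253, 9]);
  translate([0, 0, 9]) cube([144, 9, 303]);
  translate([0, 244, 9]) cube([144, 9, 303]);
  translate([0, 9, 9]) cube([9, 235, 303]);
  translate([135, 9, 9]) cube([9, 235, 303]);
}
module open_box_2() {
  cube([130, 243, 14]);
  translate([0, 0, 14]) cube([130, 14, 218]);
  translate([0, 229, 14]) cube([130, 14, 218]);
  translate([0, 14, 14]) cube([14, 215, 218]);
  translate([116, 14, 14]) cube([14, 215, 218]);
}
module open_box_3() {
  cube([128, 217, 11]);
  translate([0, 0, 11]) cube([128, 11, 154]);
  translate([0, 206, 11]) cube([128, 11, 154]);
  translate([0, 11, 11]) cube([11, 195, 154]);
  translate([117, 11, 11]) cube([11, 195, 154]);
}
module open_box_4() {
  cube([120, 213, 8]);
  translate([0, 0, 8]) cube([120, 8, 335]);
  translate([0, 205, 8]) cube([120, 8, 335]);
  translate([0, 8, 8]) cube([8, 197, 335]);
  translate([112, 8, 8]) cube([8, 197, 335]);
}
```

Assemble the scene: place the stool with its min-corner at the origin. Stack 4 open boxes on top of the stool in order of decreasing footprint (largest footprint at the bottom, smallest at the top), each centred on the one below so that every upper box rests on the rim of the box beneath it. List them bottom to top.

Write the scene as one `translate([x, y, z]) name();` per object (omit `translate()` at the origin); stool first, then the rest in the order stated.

stool();
translate([61, 46, 433]) open_box();
translate([68, 51, 745]) open_box_2();
translate([69, 64, 977]) open_box_3();
translate([73, 66, 1142]) open_box_4();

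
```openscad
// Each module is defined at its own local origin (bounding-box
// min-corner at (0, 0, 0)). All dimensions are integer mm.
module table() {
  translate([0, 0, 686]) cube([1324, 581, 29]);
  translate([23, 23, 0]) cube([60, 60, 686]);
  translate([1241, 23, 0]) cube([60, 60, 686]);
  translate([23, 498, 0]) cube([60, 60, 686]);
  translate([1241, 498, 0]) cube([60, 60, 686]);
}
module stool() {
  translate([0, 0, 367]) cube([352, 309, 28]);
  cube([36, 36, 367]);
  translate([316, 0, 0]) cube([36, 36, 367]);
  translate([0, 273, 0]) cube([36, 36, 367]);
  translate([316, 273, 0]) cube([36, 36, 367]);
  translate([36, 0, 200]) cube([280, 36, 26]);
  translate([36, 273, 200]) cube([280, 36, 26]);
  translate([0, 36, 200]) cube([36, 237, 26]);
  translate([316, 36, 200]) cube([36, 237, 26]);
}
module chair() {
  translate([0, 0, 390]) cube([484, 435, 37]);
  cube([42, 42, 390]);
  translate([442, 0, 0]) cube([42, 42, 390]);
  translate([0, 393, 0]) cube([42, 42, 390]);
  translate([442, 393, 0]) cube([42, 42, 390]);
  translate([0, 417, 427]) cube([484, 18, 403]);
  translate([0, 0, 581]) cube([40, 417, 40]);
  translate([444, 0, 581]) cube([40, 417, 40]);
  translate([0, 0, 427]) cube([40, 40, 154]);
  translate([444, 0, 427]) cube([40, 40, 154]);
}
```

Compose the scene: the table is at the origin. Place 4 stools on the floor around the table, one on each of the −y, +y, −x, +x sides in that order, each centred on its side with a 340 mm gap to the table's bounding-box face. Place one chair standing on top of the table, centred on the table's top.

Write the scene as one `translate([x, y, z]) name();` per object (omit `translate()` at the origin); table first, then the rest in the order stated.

table();
translate([486, -649, 0]) stool();
translate([486, 921, 0]) stool();
translate([-692, 136, 0]) stool();
translate([1664, 136, 0]) stool();
translate([420, 73, 715]) chair();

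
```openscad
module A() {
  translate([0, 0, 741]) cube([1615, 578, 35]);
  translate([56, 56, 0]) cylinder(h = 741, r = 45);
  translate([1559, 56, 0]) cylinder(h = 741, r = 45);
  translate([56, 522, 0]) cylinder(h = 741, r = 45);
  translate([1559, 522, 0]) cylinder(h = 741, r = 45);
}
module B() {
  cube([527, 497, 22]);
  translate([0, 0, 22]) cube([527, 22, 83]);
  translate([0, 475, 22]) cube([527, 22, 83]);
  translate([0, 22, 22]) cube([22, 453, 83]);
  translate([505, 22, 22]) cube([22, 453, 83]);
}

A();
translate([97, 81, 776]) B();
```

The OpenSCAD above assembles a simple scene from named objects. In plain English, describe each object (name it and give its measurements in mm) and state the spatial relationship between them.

A is a table: top 1615 mm (x) × 578 mm (y), 35 mm thick, upper face at z = 776 mm, on four round legs of 90 mm diameter, each leg's bounding box inset 11 mm from the nearest pair of top edges, running from z = 0 to the bottom of the top.

B is an open storage box with external size 527×497×105 mm and wall thickness 22 mm (the base is also 22 mm thick). The base covers the whole footprint; the four walls stand on the base, with the y-facing walls full-width and the x-facing walls fitting between their inner faces.

The open box is on top of the table.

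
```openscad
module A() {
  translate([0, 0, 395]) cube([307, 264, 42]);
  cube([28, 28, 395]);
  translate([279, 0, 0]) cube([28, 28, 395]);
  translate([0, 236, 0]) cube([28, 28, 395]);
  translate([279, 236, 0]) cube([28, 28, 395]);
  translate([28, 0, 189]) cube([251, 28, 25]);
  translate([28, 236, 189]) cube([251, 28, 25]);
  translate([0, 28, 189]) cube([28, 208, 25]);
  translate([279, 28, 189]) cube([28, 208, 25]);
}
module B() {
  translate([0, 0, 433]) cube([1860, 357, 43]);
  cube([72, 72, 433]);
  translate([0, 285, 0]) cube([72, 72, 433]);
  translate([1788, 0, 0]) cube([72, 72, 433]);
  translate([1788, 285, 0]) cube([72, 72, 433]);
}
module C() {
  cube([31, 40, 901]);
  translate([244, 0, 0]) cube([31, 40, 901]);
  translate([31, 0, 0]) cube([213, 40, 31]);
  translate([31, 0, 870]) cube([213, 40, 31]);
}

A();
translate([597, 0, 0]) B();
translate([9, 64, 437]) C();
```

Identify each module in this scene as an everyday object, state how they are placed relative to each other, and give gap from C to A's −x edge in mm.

A is a stool. B is a bench. C is a picture frame. The bench is on the floor beside the stool on its +x side. The picture frame is on top of the stool. The gap from the picture frame to the stool's −x edge is 9 mm.

The picture frame's min-x is at 9; the stool's min-x is 0; gap = 9 mm.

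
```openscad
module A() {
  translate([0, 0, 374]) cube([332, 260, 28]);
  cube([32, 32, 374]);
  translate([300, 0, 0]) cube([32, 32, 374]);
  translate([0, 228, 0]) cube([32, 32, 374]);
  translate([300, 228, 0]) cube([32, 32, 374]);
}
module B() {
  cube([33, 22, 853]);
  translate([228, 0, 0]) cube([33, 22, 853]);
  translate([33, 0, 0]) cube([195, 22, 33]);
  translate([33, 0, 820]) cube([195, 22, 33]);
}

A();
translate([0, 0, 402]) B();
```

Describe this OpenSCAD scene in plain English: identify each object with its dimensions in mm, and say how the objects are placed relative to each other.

A is a simple wooden stool: a rectangular seat 332 mm (x) by 260 mm (y), 28 mm thick, top face at z = 402 mm, on four square legs, each 32×32 mm in cross-section. The legs rest on z = 0, each flush with a corner of the seat.

B is a rectangular picture frame lying in the x–z plane (depth along y). The opening is 195 mm wide (x) by 787 mm tall (z), surrounded by a border 33 mm wide on all four sides. The frame is 22 mm deep and is made of two full-height vertical stiles with two horizontal rails fitted between them.

The picture frame is on top of the stool.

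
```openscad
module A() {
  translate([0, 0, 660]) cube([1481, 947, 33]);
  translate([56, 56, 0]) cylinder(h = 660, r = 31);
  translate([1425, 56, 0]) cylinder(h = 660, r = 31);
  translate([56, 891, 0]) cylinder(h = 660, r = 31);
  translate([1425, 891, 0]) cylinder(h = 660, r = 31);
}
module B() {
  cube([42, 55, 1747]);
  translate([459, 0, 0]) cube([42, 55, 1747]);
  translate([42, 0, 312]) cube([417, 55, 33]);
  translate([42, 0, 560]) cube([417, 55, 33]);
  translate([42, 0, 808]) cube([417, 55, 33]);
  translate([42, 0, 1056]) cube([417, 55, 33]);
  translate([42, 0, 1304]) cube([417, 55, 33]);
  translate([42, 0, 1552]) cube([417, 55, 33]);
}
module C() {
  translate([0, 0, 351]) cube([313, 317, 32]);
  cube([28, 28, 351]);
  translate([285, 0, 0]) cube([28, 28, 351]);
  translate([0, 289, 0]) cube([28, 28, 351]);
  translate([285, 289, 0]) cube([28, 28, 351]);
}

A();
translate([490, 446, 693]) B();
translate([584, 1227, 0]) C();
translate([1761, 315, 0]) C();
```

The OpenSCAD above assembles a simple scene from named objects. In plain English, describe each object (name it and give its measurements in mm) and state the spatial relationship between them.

A is a table with a 1481×947 mm rectangular top, 33 mm thick, top surface at z = 693 mm, supported by four round legs of 62 mm diameter, each leg's bounding box inset 25 mm from the nearest pair of top edges, running from the floor.

B is a wooden ladder with two side rails of 42×55 mm section and 1747 mm height, set 501 mm apart overall. Between them run 6 rectangular rungs (55 mm deep, 33 mm thick), front faces flush with the rails' −y face. The bottom of the first rung is 312 mm above the floor and each subsequent rung is 248 mm higher than the one below.

C is a four-legged stool. The seat is a 313×317×32 mm slab whose top surface is at z = 383 mm; four square legs, each 28×28 mm in cross-section, run from the floor (z = 0) to the underside of the seat, each flush with a corner of the seat.

The ladder is on top of the table, centred. Two stools sit around the table at the +y, +x sides.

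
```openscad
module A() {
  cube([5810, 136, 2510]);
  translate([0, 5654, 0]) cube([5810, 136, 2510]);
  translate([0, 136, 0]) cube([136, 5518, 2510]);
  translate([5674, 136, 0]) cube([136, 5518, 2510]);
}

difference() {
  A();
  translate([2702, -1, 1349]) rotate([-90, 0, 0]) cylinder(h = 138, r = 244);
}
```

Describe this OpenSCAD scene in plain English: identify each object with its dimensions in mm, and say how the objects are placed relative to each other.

A is the wall frame of a small rectangular building: four walls, each 2510 mm tall and 136 mm thick, enclosing a footprint 5810 mm (x) by 5790 mm (y) outside-to-outside, with no floor or roof. The front and back walls (the −y and +y sides) span the full width; the two side walls fit between them.

The house frame has a circular hole of radius 244 mm through its front wall, centred at (x = 2702, z = 1349).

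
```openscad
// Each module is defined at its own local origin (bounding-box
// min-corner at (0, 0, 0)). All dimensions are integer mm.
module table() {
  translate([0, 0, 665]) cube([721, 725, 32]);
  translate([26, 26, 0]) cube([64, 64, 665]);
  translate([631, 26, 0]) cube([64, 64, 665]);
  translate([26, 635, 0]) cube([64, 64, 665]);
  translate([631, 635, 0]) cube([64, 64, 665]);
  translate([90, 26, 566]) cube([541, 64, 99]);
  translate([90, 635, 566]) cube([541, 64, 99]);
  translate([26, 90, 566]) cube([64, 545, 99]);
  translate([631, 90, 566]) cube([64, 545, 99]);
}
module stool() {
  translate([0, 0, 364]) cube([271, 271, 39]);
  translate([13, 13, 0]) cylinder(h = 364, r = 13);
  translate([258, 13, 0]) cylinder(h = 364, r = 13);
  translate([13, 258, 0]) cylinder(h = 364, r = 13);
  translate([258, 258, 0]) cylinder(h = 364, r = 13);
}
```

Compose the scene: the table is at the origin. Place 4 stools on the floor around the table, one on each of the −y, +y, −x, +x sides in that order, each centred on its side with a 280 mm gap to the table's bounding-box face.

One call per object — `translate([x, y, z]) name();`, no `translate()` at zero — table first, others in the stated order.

table();
translate([225, -551, 0]) stool();
translate([225, 1005, 0]) stool();
translate([-551, 227, 0]) stool();
translate([1001, 227, 0]) stool();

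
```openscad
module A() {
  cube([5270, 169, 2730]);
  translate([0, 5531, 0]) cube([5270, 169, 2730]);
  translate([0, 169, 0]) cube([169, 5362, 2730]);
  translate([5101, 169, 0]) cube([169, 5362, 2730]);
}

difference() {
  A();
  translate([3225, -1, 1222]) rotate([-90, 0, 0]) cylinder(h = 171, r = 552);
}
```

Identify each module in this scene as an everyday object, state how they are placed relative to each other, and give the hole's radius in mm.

The subtracted cylinder has r = 552 mm.

A is a house frame. The house frame has a circular hole through its front wall. The hole's radius is 552 mm.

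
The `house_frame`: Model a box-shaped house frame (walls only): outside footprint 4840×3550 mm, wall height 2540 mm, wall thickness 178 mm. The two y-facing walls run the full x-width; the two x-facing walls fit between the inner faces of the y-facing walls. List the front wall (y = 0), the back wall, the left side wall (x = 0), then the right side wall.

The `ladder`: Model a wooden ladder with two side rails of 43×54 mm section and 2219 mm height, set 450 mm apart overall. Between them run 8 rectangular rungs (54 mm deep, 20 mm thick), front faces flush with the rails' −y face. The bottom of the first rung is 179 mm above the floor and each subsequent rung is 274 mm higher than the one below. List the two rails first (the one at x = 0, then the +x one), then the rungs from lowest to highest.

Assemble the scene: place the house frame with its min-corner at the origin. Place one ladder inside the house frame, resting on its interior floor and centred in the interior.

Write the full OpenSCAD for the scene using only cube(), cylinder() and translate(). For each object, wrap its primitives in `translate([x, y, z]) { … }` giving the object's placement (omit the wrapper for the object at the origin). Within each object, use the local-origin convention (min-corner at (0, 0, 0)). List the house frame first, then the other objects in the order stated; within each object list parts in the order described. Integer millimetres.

cube([4840, 178, 2540]);
translate([0, 3372, 0]) cube([4840, 178, 2540]);
translate([0, 178, 0]) cube([178, 3194, 2540]);
translate([4662, 178, 0]) cube([178, 3194, 2540]);
translate([2195, 1748, 0]) {
  cube([43, 54, 2219]);
  translate([407, 0, 0]) cube([43, 54, 2219]);
  translate([43, 0, 179]) cube([364, 54, 20]);
  translate([43, 0, 453]) cube([364, 54, 20]);
  translate([43, 0, 727]) cube([364, 54, 20]);
  translate([43, 0, 1001]) cube([364, 54, 20]);
  translate([43, 0, 1275]) cube([364, 54, 20]);
  translate([43, 0, 1549]) cube([364, 54, 20]);
  translate([43, 0, 1823]) cube([364, 54, 20]);
  translate([43, 0, 2097]) cube([364, 54, 20]);
}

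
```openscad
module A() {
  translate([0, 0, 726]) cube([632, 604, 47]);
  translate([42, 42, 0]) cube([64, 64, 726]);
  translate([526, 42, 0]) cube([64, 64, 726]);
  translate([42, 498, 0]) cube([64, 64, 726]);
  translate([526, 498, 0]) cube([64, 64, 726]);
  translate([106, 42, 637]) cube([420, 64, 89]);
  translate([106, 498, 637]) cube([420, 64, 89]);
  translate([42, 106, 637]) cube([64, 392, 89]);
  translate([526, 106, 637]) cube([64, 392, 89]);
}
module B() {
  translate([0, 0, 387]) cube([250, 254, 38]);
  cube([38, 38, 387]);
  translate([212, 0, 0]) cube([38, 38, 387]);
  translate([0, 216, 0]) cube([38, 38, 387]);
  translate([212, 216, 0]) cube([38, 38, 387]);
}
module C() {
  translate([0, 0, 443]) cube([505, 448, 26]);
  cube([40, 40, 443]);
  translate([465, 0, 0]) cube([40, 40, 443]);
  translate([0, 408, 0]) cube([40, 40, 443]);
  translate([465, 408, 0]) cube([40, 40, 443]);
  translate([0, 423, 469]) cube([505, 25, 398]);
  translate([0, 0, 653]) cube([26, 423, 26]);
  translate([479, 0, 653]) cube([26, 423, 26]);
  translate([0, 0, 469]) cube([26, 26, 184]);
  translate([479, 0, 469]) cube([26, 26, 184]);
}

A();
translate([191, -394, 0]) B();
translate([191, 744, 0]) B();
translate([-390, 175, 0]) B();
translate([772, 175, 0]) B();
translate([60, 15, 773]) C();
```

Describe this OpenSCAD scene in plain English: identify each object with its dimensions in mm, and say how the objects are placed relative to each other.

A is a table with a 632×604 mm rectangular top, 47 mm thick, top surface at z = 773 mm, supported by four 64×64 mm square legs, each inset 42 mm from the nearest pair of top edges, running from the floor. Four apron rails, 64 mm thick and 89 mm tall, run between adjacent legs with their top edges flush with the underside of the top and their outer faces flush with the legs' outer faces.

B is a simple wooden stool: a rectangular seat 250 mm (x) by 254 mm (y), 38 mm thick, top face at z = 425 mm, on four square legs, each 38×38 mm in cross-section. The legs rest on z = 0, each flush with a corner of the seat.

C is a chair. The seat is a 505×448×26 mm slab with its top at z = 469 mm, on four 40×40 mm corner legs (flush with the seat edges, standing on z = 0). A flat backrest 25 mm thick, 398 mm tall, spans the full seat width and rises from the seat top along its +y edge, rear face flush with the rear of the seat. Two armrests of 26×26 mm section run along each side from the seat's front edge to the front of the backrest, top faces 210 mm above the seat top and outer faces flush with the seat's x-edges; a 26×26 mm post under the front of each armrest stands on the seat at the front corner.

Four stools sit around the table at the −y, +y, −x, +x sides. The chair is on top of the table.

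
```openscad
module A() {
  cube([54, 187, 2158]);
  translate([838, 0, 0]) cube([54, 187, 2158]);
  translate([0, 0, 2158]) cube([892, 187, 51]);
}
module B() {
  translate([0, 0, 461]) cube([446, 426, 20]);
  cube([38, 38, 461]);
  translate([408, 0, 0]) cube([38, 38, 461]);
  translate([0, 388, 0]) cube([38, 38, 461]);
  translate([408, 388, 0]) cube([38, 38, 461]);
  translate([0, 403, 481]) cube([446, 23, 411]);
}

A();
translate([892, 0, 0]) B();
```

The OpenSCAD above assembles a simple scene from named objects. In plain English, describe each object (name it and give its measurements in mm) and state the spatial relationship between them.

A is a rectangular door frame: two vertical jambs of 54×187 mm section, 2158 mm tall, with a clear opening 784 mm wide between their inner faces. A header 51 mm tall and 187 mm deep lies on top of the jambs and spans the full outside width.

B is a chair: 446×426 mm seat, 20 mm thick, top at z = 481 mm, on four 38 mm square corner legs flush with the seat edges. A 23 mm thick backrest slab spans the full seat width, extending 411 mm above the seat top, its back face flush with the seat's +y edge.

The chair is against the door frame's +x side, with their −y faces flush.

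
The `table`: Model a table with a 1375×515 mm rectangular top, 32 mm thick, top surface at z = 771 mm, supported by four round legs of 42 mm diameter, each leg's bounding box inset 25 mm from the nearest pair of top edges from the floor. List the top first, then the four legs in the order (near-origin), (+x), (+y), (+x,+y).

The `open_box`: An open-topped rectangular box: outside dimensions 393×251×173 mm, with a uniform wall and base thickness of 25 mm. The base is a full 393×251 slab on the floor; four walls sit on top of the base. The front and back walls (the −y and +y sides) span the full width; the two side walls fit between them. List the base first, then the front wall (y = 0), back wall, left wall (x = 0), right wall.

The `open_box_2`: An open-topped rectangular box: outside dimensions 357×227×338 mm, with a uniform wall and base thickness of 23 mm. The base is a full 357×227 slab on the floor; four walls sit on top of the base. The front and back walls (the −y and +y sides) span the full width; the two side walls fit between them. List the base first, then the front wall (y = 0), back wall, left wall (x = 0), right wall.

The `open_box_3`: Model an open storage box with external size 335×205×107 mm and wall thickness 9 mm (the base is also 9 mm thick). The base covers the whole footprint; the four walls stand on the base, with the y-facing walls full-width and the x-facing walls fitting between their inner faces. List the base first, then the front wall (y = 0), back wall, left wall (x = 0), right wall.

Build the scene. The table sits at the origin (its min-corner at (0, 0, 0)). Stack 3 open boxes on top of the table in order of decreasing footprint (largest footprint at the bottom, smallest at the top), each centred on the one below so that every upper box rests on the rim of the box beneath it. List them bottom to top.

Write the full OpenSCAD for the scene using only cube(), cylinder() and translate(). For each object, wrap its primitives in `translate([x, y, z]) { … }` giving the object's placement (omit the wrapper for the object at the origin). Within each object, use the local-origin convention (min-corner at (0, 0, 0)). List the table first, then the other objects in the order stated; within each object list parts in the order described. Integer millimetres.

translate([0, 0, 739]) cube([1375, 515, 32]);
translate([46, 46, 0]) cylinder(h = 739, r = 21);
translate([1329, 46, 0]) cylinder(h = 739, r = 21);
translate([46, 469, 0]) cylinder(h = 739, r = 21);
translate([1329, 469, 0]) cylinder(h = 739, r = 21);
translate([491, 132, 771]) {
  cube([393, 251, 25]);
  translate([0, 0, 25]) cube([393, 25, 148]);
  translate([0, 226, 25]) cube([393, 25, 148]);
  translate([0, 25, 25]) cube([25, 201, 148]);
  translate([368, 25, 25]) cube([25, 201, 148]);
}
translate([509, 144, 944]) {
  cube([357, 227, 23]);
  translate([0, 0, 23]) cube([357, 23, 315]);
  translate([0, 204, 23]) cube([357, 23, 315]);
  translate([0, 23, 23]) cube([23, 181, 315]);
  translate([334, 23, 23]) cube([23, 181, 315]);
}
translate([520, 155, 1282]) {
  cube([335, 205, 9]);
  translate([0, 0, 9]) cube([335, 9, 98]);
  translate([0, 196, 9]) cube([335, 9, 98]);
  translate([0, 9, 9]) cube([9, 187, 98]);
  translate([326, 9, 9]) cube([9, 187, 98]);
}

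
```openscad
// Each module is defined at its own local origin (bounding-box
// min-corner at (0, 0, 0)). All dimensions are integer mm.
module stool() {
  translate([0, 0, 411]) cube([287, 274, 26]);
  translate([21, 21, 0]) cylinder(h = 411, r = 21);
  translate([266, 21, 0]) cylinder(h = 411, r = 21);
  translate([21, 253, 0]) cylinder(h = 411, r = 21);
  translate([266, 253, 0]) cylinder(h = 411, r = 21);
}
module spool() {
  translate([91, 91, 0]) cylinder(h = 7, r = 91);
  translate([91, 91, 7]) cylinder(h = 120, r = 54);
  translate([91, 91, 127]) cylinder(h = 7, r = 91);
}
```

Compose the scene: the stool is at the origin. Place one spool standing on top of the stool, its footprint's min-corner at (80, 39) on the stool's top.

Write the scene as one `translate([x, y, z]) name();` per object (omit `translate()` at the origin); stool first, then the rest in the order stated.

stool();
translate([80, 39, 437]) spool();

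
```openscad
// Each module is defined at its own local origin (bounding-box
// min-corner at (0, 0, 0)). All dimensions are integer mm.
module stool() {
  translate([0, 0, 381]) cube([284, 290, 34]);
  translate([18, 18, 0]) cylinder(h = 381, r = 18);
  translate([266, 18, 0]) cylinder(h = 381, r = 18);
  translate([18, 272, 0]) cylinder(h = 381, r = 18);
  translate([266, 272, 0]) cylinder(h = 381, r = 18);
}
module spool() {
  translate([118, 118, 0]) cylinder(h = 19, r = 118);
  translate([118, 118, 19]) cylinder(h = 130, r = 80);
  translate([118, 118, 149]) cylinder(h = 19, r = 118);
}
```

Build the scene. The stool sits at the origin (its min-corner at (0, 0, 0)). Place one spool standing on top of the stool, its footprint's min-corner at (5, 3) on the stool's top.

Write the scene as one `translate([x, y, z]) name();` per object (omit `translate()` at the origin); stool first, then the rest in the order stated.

stool();
translate([5, 3, 415]) spool();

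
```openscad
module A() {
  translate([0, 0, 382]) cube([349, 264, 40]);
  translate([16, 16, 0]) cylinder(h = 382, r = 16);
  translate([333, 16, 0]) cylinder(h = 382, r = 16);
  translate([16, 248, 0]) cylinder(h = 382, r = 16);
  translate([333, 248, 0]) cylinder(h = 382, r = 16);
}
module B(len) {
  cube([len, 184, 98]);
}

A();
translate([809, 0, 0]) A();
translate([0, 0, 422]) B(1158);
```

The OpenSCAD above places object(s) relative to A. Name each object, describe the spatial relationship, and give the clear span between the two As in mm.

A is a stool. B is a beam. A beam spans the tops of two stools. The clear span between the two stools is 460 mm.

Second stool starts at x = 809; first ends at x = 349; clear span = 809 − 349 = 460 mm.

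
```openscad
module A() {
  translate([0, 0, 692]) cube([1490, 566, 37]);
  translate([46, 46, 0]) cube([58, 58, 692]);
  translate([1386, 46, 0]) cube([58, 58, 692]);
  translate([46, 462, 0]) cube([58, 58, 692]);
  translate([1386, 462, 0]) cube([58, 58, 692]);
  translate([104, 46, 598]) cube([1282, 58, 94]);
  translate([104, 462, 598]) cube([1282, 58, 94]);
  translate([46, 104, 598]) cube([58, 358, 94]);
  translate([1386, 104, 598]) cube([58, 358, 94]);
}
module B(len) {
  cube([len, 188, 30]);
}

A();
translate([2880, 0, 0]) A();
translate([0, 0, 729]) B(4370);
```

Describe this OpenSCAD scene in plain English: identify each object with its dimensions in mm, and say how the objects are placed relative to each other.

A is a rectangular dining table. The top is 1490×566×37 mm with its upper surface at z = 729 mm. It stands on four 58×58 mm square legs, each inset 46 mm from the nearest pair of top edges, running from the floor to the underside of the top. Four apron rails, 58 mm thick and 94 mm tall, run between adjacent legs with their top edges flush with the underside of the top and their outer faces flush with the legs' outer faces.

B is a rectangular beam 4370 mm long (x), 188 mm deep (y), 30 mm thick (z).

The beam spans the tops of two tables placed 1390 mm apart, resting at z = 729 mm.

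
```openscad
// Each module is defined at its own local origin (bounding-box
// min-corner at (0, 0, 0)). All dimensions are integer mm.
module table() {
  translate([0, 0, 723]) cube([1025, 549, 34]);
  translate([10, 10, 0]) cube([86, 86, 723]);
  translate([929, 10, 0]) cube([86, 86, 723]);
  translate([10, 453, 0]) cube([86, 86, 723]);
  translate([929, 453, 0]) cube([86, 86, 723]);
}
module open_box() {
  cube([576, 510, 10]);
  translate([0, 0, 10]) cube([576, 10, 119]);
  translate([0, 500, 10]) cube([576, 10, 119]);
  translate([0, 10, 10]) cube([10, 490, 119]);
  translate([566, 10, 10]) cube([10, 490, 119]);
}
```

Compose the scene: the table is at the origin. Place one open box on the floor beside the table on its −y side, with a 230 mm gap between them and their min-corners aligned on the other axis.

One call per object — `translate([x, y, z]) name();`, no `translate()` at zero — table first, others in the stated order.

table();
translate([0, -740, 0]) open_box();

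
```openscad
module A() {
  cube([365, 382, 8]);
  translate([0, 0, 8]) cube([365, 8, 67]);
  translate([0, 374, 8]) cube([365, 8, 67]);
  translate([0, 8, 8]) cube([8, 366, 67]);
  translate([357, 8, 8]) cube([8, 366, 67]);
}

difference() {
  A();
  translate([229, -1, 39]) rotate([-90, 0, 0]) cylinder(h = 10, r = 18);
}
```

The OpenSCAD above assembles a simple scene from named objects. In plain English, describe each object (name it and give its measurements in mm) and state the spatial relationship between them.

A is an open-topped rectangular box: outside dimensions 365×382×75 mm, with a uniform wall and base thickness of 8 mm. The base is a full 365×382 slab on the floor; four walls sit on top of the base. The front and back walls (the −y and +y sides) span the full width; the two side walls fit between them.

The open box has a circular hole of radius 18 mm through its front wall, centred at (x = 229, z = 39).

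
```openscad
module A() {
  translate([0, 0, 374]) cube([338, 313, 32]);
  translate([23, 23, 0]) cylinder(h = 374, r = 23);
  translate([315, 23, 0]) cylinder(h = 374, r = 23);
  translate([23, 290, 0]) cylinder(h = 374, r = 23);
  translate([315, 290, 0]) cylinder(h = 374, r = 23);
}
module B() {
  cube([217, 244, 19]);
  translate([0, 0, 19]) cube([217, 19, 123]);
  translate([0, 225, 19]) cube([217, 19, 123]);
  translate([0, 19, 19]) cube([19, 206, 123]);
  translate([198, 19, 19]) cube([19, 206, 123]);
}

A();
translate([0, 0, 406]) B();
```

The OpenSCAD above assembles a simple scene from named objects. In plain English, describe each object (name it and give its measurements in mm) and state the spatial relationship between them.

A is a four-legged stool. The seat is 338×313 mm, 32 mm thick, top at z = 406 mm. It stands on four round legs, each 46 mm in diameter, from z = 0 to the seat underside, each leg's axis is inset half a diameter from the nearest pair of seat edges (so the leg's bounding box is flush with the corner).

B is an open-topped rectangular box: outside dimensions 217×244×142 mm, with a uniform wall and base thickness of 19 mm. The base is a full 217×244 slab on the floor; four walls sit on top of the base. The front and back walls (the −y and +y sides) span the full width; the two side walls fit between them.

The open box is on top of the stool.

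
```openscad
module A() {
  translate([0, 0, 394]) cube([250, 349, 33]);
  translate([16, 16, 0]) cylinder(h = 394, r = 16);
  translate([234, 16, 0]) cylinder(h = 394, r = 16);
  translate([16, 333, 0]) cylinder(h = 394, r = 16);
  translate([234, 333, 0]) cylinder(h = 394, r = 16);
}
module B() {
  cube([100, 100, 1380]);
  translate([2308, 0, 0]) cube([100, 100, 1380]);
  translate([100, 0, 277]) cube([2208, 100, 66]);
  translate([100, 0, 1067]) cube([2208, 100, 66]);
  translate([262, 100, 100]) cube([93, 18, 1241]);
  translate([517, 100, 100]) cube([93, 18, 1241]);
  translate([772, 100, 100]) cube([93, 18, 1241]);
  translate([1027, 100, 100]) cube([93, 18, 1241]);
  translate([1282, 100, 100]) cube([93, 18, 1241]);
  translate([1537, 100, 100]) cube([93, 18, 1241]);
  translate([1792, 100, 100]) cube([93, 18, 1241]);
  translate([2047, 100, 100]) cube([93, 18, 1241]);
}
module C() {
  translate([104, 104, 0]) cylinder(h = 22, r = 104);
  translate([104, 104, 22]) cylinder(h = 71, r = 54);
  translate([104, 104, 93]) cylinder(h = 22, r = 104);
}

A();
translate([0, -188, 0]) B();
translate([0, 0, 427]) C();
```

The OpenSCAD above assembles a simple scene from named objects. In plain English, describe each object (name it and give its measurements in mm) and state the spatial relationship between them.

A is a four-legged stool. The seat is a 250×349×33 mm slab whose top surface is at z = 427 mm; four round legs, each 32 mm in diameter, run from the floor (z = 0) to the underside of the seat, each leg's axis is inset half a diameter from the nearest pair of seat edges (so the leg's bounding box is flush with the corner).

B is a fence section. Two 100×100 mm posts, 1380 mm tall, stand on the floor with a clear span of 2208 mm between their inner faces. Two horizontal rails of 100×66 mm section span the gap between the posts with their undersides at z = 277 mm and z = 1067 mm, flush with the posts' −y face. 8 pickets, each 93 mm wide, 18 mm thick and 1241 mm tall, are fixed to the +y face of the rails with their bottoms at z = 100 mm, evenly spaced across the span with equal gaps (rounded down to the nearest mm) at the −x end and between each pair — any rounding remainder accumulates at the +x end.

C is a spool: two coaxial disc flanges of radius 104 mm and thickness 22 mm, joined by a core cylinder of radius 54 mm and height 71 mm. The lower flange rests on z = 0 and the three cylinders share a vertical axis.

The fence section is on the floor beside the stool on its −y side. The spool is on top of the stool.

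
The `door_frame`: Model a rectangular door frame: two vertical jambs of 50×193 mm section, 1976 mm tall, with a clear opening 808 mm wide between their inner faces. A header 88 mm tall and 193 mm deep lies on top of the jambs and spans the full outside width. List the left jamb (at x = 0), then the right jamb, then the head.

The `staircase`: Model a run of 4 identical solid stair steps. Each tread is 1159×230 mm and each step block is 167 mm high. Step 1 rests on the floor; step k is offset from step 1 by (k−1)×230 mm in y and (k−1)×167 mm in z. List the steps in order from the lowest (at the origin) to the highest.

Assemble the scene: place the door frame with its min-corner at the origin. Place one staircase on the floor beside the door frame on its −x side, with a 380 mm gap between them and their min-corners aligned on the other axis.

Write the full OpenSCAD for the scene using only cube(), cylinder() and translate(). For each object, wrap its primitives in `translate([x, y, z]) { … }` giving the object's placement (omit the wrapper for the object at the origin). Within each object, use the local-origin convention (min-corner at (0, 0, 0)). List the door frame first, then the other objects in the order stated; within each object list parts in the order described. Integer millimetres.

cube([50, 193, 1976]);
translate([858, 0, 0]) cube([50, 193, 1976]);
translate([0, 0, 1976]) cube([908, 193, 88]);
translate([-1539, 0, 0]) {
  cube([1159, 230, 167]);
  translate([0, 230, 167]) cube([1159, 230, 167]);
  translate([0, 460, 334]) cube([1159, 230, 167]);
  translate([0, 690, 501]) cube([1159, 230, 167]);
}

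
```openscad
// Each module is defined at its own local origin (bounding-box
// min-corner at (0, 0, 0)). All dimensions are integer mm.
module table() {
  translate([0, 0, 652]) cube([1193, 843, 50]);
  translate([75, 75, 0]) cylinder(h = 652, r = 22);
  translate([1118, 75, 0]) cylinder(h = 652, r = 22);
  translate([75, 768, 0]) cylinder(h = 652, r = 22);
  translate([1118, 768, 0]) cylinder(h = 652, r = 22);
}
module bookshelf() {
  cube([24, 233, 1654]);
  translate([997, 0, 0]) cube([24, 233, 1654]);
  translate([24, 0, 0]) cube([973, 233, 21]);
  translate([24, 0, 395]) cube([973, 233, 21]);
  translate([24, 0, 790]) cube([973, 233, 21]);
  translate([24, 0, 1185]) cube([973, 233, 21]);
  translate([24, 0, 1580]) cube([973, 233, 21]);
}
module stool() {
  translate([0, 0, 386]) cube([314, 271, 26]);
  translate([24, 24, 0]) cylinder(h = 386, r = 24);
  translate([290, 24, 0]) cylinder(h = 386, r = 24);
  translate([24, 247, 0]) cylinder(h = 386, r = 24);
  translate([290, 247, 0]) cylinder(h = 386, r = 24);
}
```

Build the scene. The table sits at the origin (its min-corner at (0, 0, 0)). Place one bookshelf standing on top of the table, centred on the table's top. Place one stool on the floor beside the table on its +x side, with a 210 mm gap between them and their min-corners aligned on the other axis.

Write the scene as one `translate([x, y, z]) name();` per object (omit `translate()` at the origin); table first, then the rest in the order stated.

table();
translate([86, 305, 702]) bookshelf();
translate([1403, 0, 0]) stool();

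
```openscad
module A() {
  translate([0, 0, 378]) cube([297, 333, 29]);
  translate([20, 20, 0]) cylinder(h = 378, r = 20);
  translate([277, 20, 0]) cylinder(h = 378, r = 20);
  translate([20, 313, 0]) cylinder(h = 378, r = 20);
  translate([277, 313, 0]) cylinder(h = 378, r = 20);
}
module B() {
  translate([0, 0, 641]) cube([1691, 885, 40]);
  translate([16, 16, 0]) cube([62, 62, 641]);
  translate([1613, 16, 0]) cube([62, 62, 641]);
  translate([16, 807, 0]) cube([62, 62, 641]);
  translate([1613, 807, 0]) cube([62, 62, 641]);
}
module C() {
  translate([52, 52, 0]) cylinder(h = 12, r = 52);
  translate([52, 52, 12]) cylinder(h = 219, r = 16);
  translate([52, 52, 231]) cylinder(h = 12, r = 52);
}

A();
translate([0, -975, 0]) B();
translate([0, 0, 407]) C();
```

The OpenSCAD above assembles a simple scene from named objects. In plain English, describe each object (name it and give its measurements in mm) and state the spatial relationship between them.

A is a four-legged stool. The seat is a 297×333×29 mm slab whose top surface is at z = 407 mm; four round legs, each 40 mm in diameter, run from the floor (z = 0) to the underside of the seat, each leg's axis is inset half a diameter from the nearest pair of seat edges (so the leg's bounding box is flush with the corner).

B is a table with a 1691×885 mm rectangular top, 40 mm thick, top surface at z = 681 mm, supported by four 62×62 mm square legs, each inset 16 mm from the nearest pair of top edges, running from the floor.

C is a spool: two coaxial disc flanges of radius 52 mm and thickness 12 mm, joined by a core cylinder of radius 16 mm and height 219 mm. The lower flange rests on z = 0 and the three cylinders share a vertical axis.

The table is on the floor beside the stool on its −y side. The spool is on top of the stool.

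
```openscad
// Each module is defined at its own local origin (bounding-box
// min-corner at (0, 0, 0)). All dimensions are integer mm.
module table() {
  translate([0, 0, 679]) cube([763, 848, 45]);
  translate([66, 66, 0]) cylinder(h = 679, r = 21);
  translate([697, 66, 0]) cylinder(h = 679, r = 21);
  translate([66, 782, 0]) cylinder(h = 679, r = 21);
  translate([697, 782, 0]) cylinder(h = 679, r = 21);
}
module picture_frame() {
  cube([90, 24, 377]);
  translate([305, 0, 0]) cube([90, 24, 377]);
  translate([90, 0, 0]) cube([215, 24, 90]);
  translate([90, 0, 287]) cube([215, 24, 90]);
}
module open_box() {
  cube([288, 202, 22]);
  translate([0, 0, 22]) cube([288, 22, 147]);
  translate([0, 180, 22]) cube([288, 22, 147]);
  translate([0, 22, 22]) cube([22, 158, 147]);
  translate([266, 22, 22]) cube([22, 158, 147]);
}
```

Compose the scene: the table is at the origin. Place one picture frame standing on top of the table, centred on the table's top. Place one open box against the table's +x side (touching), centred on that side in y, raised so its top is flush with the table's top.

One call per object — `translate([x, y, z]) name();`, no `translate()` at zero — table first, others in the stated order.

table();
translate([184, 412, 724]) picture_frame();
translate([763, 323, 555]) open_box();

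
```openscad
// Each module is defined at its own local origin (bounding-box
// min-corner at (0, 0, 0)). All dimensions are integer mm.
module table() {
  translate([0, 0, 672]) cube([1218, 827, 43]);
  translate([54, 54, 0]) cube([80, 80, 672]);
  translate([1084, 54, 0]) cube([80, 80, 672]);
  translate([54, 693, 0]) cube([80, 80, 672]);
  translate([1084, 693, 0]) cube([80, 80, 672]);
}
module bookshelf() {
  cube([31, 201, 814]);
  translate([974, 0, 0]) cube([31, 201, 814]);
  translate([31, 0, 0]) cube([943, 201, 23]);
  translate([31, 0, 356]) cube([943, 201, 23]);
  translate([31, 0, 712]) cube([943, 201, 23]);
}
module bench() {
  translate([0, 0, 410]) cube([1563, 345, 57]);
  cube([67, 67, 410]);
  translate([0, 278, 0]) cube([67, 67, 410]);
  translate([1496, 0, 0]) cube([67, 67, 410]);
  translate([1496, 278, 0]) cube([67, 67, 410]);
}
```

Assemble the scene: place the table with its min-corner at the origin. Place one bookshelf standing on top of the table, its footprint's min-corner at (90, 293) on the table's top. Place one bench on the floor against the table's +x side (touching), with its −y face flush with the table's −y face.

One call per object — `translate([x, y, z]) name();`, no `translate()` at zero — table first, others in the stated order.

table();
translate([90, 293, 715]) bookshelf();
translate([1218, 0, 0]) bench();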